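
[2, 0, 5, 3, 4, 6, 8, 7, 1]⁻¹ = [1, 8, 0, 3, 4, 2, 5, 7, 6]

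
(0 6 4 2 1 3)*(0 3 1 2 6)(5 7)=(4 6)(5 7)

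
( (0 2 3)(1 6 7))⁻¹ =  (0 3 2)(1 7 6)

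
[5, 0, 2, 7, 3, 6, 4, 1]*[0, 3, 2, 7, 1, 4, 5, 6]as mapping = [0→4, 1→0, 2→2, 3→6, 4→7, 5→5, 6→1, 7→3]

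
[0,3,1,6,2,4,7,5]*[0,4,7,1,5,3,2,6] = [0,1,4,2,7,5,6,3]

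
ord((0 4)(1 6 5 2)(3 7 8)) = 12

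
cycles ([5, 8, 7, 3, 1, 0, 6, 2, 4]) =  (0 5)(1 8 4)(2 7)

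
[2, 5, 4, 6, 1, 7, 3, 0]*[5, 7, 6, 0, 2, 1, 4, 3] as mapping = [0→6, 1→1, 2→2, 3→4, 4→7, 5→3, 6→0, 7→5] 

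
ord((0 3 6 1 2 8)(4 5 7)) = 6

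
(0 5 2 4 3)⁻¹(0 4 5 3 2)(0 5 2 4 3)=(0 4 5 3 2)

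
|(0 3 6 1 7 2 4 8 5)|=9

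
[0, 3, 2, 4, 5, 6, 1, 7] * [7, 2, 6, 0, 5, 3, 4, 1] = [7, 0, 6, 5, 3, 4, 2, 1]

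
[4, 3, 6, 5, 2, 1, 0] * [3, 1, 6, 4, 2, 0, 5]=[2, 4, 5, 0, 6, 1, 3]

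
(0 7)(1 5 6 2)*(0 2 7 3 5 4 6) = (0 3 5)(1 4 6 7 2)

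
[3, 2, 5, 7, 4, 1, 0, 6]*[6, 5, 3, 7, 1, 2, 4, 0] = [7, 3, 2, 0, 1, 5, 6, 4]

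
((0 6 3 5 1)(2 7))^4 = (0 1 5 3 6)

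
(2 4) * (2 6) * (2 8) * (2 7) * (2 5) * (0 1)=(0 1)(2 4 6 8 7 5)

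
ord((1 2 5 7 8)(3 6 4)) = 15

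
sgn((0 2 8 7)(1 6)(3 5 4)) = 1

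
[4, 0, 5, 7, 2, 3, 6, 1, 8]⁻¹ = [1, 7, 4, 5, 0, 2, 6, 3, 8]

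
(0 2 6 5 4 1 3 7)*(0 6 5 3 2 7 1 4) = (0 7 6 3 1 2 5)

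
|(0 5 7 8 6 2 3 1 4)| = 9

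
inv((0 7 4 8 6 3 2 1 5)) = (0 5 1 2 3 6 8 4 7)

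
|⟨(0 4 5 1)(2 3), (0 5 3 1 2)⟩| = 360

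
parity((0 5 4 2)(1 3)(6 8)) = odd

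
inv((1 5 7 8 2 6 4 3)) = (1 3 4 6 2 8 7 5)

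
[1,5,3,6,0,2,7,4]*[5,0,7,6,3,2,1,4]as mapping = [0→0,1→2,2→6,3→1,4→5,5→7,6→4,7→3]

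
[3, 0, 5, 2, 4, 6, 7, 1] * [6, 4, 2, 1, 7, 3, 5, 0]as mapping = [0→1, 1→6, 2→3, 3→2, 4→7, 5→5, 6→0, 7→4]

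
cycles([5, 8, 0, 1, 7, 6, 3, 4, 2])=(0 5 6 3 1 8 2)(4 7)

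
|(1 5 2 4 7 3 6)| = 7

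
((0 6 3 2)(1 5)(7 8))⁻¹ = (0 2 3 6)(1 5)(7 8)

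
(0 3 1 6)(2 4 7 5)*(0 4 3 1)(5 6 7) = (0 1 7 6 4 5 2 3)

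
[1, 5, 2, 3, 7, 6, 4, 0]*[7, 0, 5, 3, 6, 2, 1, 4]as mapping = [0→0, 1→2, 2→5, 3→3, 4→4, 5→1, 6→6, 7→7]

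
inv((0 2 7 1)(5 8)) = (0 1 7 2)(5 8)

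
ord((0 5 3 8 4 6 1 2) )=8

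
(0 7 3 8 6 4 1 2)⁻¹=(0 2 1 4 6 8 3 7)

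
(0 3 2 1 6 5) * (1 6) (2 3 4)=(0 4 2 6 5) 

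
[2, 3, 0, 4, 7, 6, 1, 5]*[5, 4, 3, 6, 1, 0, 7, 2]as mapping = [0→3, 1→6, 2→5, 3→1, 4→2, 5→7, 6→4, 7→0]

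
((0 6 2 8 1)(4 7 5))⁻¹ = (0 1 8 2 6)(4 5 7)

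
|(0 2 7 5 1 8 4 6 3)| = 9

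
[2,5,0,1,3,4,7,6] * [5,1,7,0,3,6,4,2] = [7,6,5,1,0,3,2,4]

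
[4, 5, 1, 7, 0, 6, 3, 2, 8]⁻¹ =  [4, 2, 7, 6, 0, 1, 5, 3, 8]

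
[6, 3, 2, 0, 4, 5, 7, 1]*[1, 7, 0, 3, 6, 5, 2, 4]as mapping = [0→2, 1→3, 2→0, 3→1, 4→6, 5→5, 6→4, 7→7]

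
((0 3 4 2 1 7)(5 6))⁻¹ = (0 7 1 2 4 3)(5 6)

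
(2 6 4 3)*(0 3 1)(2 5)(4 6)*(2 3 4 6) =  (0 4 1)(2 6)(3 5)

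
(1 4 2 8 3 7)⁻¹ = (1 7 3 8 2 4)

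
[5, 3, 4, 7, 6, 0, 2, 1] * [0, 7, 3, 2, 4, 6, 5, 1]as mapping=[0→6, 1→2, 2→4, 3→1, 4→5, 5→0, 6→3, 7→7]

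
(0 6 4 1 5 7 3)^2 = (0 4 5 3 6 1 7)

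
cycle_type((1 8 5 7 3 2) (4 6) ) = 2.6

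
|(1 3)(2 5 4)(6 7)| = 6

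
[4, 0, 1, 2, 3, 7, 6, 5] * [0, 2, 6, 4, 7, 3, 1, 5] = [7, 0, 2, 6, 4, 5, 1, 3]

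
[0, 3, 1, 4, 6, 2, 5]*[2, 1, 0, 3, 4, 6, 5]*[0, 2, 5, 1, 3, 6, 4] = [5, 1, 2, 3, 6, 0, 4]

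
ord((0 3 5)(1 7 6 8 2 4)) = 6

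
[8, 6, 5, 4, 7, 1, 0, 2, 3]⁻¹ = [6, 5, 7, 8, 3, 2, 1, 4, 0]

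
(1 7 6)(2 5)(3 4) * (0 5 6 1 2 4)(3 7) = (0 5 4 7 1 3)(2 6)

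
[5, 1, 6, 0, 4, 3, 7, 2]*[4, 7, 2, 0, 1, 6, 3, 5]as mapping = [0→6, 1→7, 2→3, 3→4, 4→1, 5→0, 6→5, 7→2]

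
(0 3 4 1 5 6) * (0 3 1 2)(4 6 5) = (0 1 4 2)(3 6)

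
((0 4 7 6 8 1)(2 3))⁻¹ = (0 1 8 6 7 4)(2 3)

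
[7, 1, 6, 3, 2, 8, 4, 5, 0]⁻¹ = [8, 1, 4, 3, 6, 7, 2, 0, 5]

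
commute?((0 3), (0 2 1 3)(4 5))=no:(0 3)*(0 2 1 3)(4 5)=(1 3 2)(4 5), (0 2 1 3)(4 5)*(0 3)=(0 2 1)(4 5)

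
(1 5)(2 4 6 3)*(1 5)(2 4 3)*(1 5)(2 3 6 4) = (1 5)(2 6 3)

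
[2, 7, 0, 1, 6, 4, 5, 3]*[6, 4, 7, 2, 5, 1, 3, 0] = [7, 0, 6, 4, 3, 5, 1, 2]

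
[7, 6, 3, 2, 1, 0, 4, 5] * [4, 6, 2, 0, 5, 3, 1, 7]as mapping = [0→7, 1→1, 2→0, 3→2, 4→6, 5→4, 6→5, 7→3]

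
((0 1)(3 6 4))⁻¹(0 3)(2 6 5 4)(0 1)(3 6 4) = (1 6)(2 4 5 3)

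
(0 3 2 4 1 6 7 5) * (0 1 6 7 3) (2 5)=(1 7 2 4 6 3 5) 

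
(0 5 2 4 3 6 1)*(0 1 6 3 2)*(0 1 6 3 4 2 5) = (1 6 3 4 5)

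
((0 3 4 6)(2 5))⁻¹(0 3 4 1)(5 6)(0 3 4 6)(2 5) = (0 2)(1 3 4 6)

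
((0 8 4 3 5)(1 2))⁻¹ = (0 5 3 4 8)(1 2)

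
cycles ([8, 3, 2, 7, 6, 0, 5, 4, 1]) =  (0 8 1 3 7 4 6 5)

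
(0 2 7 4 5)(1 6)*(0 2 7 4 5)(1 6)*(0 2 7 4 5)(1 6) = (0 4 2 5 7)(1 6)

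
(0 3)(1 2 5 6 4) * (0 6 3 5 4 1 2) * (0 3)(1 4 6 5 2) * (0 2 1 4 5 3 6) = (0 1 6 5 2)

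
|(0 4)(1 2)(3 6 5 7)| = 4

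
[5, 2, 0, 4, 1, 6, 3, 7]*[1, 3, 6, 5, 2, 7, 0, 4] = [7, 6, 1, 2, 3, 0, 5, 4]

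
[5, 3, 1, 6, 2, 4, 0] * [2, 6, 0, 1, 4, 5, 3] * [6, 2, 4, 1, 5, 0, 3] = [0, 2, 3, 1, 6, 5, 4]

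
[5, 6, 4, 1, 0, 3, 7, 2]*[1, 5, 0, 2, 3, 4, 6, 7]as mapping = [0→4, 1→6, 2→3, 3→5, 4→1, 5→2, 6→7, 7→0]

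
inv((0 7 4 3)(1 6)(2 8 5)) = (0 3 4 7)(1 6)(2 5 8)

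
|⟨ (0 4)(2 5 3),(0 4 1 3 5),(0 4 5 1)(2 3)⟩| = 720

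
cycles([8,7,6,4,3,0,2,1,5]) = (0 8 5)(1 7)(2 6)(3 4)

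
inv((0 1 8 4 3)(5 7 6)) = (0 3 4 8 1)(5 6 7)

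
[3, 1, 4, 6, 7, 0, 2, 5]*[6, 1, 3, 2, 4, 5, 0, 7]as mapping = [0→2, 1→1, 2→4, 3→0, 4→7, 5→6, 6→3, 7→5]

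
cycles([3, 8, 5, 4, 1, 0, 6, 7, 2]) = (0 3 4 1 8 2 5)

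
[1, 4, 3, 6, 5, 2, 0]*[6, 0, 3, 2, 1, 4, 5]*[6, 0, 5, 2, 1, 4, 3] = [6, 0, 5, 4, 1, 2, 3] 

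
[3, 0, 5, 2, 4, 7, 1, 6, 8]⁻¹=[1, 6, 3, 0, 4, 2, 7, 5, 8]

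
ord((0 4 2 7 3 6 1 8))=8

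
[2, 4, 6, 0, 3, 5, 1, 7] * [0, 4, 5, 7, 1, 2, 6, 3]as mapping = [0→5, 1→1, 2→6, 3→0, 4→7, 5→2, 6→4, 7→3]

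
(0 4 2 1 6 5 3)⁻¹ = (0 3 5 6 1 2 4)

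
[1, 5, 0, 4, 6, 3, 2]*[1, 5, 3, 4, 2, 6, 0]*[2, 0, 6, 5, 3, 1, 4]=[1, 4, 0, 6, 2, 3, 5]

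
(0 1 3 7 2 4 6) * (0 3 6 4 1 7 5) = (0 7 2 1 6 3 5)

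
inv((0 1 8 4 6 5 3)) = (0 3 5 6 4 8 1)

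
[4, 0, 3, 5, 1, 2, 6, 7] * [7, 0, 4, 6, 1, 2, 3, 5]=[1, 7, 6, 2, 0, 4, 3, 5]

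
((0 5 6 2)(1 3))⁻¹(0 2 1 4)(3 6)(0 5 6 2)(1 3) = (0 3 4 5)(1 2)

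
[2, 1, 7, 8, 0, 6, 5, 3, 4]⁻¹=[4, 1, 0, 7, 8, 6, 5, 2, 3]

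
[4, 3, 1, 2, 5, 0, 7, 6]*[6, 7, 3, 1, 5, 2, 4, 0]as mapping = [0→5, 1→1, 2→7, 3→3, 4→2, 5→6, 6→0, 7→4]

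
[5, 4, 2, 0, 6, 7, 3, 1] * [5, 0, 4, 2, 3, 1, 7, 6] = [1, 3, 4, 5, 7, 6, 2, 0]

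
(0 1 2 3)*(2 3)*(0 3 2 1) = (1 2)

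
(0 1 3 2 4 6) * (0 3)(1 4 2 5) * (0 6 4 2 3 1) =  (0 2 3 5)(1 6)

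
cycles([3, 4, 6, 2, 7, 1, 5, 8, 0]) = (0 3 2 6 5 1 4 7 8)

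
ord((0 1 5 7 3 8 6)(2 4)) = 14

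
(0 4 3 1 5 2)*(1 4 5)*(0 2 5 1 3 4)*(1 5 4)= (0 5 4 1 3)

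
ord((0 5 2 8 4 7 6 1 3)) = 9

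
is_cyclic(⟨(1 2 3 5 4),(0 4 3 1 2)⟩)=no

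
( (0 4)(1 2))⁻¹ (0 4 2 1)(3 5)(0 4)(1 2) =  (0 1 2 4)(3 5)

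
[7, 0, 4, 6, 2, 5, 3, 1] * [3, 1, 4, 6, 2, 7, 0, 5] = [5, 3, 2, 0, 4, 7, 6, 1]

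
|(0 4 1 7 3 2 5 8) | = 8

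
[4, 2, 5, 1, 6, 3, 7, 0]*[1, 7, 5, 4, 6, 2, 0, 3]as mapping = [0→6, 1→5, 2→2, 3→7, 4→0, 5→4, 6→3, 7→1]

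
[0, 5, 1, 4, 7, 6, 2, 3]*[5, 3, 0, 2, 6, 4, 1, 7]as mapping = [0→5, 1→4, 2→3, 3→6, 4→7, 5→1, 6→0, 7→2]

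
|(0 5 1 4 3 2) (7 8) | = 6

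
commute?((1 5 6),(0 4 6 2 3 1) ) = no:(1 5 6)*(0 4 6 2 3 1) = (0 4 6) (1 5 2 3),(0 4 6 2 3 1)*(1 5 6) = (0 4 1) (2 3 5 6) 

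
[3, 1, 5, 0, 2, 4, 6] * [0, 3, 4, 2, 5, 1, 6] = [2, 3, 1, 0, 4, 5, 6]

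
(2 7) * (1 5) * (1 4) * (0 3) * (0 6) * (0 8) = (0 3 6 8)(1 5 4)(2 7)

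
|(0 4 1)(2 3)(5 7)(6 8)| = 6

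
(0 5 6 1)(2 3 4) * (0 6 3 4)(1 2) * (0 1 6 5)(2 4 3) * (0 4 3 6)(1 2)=(0 4)(1 5)(2 6 3)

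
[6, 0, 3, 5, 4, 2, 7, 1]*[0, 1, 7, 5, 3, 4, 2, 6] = [2, 0, 5, 4, 3, 7, 6, 1]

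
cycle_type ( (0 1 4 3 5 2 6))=7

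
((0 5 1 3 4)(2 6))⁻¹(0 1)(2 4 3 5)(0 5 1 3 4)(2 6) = (0 4 1 6)(3 5)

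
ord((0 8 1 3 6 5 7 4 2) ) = 9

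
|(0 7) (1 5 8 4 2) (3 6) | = 10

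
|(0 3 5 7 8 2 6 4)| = 8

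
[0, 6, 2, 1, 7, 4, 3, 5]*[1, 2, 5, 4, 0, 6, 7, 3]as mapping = [0→1, 1→7, 2→5, 3→2, 4→3, 5→0, 6→4, 7→6]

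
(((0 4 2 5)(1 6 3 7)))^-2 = (0 2)(1 3)(4 5)(6 7)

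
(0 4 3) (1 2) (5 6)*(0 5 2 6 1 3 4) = (1 6 2 3 5) 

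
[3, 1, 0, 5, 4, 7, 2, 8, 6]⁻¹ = [2, 1, 6, 0, 4, 3, 8, 5, 7]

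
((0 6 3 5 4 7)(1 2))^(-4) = (0 3 4)(5 7 6)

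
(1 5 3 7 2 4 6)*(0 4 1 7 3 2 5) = (0 4 6 7 5 2 1)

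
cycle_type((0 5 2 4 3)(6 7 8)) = 3.5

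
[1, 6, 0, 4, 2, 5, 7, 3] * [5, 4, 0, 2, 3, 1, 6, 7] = [4, 6, 5, 3, 0, 1, 7, 2]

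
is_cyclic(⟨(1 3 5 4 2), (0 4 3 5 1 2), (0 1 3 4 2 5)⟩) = no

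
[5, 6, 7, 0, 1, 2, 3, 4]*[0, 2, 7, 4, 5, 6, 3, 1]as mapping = [0→6, 1→3, 2→1, 3→0, 4→2, 5→7, 6→4, 7→5]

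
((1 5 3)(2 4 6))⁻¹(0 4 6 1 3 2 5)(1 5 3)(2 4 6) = (0 6 2 5 1 4 3)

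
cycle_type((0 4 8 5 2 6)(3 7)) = 2.6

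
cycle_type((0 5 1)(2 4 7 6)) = 3.4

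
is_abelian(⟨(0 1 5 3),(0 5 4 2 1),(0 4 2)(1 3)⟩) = no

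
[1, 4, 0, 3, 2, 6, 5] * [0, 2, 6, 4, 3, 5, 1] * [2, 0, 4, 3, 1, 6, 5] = [4, 3, 2, 1, 5, 0, 6]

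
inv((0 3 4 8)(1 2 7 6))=(0 8 4 3)(1 6 7 2)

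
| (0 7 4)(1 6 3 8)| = 12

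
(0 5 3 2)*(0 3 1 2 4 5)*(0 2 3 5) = (0 2 5 1 3 4)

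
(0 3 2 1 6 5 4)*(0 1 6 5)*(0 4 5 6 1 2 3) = (1 6 4 2)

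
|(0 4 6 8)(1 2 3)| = 12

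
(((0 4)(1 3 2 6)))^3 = (0 4)(1 6 2 3)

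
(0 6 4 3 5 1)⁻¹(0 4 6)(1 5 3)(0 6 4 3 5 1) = (0 1 5)(3 4 6)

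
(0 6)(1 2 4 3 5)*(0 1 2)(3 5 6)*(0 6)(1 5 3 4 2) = (0 4 3)(1 6 5)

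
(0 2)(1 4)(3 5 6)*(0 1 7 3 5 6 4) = (0 2 1)(3 6 5 4 7)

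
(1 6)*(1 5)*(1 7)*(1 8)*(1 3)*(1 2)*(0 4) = (0 4)(1 6 5 7 8 3 2)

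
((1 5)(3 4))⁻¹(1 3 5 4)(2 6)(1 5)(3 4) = (1 3 5 4)(2 6)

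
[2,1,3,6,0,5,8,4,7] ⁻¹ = [4,1,0,2,7,5,3,8,6] 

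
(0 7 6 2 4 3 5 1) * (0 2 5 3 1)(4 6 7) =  (0 4 1 2 6 5)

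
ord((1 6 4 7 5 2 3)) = 7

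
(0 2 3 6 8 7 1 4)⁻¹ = (0 4 1 7 8 6 3 2)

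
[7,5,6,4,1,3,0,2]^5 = [7,5,6,4,1,3,0,2]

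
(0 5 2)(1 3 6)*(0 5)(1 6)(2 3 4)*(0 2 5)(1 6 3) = (0 2)(1 4 5)(3 6)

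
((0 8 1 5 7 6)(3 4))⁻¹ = (0 6 7 5 1 8)(3 4)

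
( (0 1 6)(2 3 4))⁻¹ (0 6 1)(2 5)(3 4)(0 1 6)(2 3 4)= (0 6 1)(2 4)(3 5)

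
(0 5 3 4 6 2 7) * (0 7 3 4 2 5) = (2 3)(4 6 5)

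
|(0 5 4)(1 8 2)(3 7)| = 6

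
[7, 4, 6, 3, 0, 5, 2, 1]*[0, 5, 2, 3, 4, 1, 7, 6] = [6, 4, 7, 3, 0, 1, 2, 5]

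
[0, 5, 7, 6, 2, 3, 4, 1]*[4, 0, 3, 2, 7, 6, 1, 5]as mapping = [0→4, 1→6, 2→5, 3→1, 4→3, 5→2, 6→7, 7→0]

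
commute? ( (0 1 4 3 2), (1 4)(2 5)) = no: (0 1 4 3 2) * (1 4)(2 5) = (0 4 3 5 2), (1 4)(2 5) * (0 1 4 3 2) = (0 1 3 2 5)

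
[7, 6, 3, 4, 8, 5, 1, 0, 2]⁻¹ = [7, 6, 8, 2, 3, 5, 1, 0, 4]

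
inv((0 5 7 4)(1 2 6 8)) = (0 4 7 5)(1 8 6 2)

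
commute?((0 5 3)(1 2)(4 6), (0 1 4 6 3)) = no:(0 5 3)(1 2)(4 6) * (0 1 4 6 3) = (0 5)(1 2 4 3), (0 1 4 6 3) * (0 5 3)(1 2)(4 6) = (0 2 1 6)(3 5)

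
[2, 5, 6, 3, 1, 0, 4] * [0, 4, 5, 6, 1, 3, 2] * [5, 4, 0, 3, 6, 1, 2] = [1, 3, 0, 2, 6, 5, 4]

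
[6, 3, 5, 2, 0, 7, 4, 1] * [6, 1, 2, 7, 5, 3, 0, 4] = [0, 7, 3, 2, 6, 4, 5, 1]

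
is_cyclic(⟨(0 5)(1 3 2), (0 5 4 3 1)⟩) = no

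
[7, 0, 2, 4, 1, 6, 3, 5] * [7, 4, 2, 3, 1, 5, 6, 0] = [0, 7, 2, 1, 4, 6, 3, 5]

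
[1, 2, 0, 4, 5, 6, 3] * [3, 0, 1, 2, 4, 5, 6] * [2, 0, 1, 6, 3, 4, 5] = [2, 0, 6, 3, 4, 5, 1]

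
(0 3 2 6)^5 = (0 3 2 6)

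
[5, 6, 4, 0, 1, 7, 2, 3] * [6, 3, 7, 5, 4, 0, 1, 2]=[0, 1, 4, 6, 3, 2, 7, 5]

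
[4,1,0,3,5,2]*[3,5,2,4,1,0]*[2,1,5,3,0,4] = [1,4,3,0,2,5]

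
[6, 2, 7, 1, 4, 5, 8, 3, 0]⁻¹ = [8, 3, 1, 7, 4, 5, 0, 2, 6]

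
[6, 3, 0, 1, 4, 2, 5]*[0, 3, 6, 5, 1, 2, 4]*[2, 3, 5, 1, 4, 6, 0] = [4, 6, 2, 1, 3, 0, 5]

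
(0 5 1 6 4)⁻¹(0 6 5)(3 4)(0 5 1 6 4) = (0 3)(1 5 4)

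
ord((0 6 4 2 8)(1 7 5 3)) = 20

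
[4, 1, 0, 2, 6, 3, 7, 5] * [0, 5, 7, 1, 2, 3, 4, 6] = [2, 5, 0, 7, 4, 1, 6, 3]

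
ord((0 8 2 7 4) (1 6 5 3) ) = 20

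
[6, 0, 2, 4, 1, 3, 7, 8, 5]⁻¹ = [1, 4, 2, 5, 3, 8, 0, 6, 7]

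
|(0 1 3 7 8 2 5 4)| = 8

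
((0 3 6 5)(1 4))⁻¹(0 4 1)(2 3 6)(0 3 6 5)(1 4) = (1 4 3)(2 6 5)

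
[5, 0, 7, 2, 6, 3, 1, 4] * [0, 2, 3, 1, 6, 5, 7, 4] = [5, 0, 4, 3, 7, 1, 2, 6]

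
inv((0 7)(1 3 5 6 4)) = (0 7)(1 4 6 5 3)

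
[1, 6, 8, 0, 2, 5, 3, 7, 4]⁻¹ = [3, 0, 4, 6, 8, 5, 1, 7, 2]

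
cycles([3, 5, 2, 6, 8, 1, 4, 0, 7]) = (0 3 6 4 8 7)(1 5)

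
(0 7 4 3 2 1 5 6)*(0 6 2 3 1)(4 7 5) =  (0 5 2)(1 4)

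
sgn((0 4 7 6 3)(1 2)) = -1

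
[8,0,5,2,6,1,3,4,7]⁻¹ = [1,5,3,6,7,2,4,8,0]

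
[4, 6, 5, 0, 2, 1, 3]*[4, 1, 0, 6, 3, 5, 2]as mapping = [0→3, 1→2, 2→5, 3→4, 4→0, 5→1, 6→6]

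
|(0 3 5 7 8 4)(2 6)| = 6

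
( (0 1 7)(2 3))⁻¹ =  (0 7 1)(2 3)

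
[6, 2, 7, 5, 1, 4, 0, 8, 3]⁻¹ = [6, 4, 1, 8, 5, 3, 0, 2, 7]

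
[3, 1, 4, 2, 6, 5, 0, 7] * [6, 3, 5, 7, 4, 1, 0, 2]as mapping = [0→7, 1→3, 2→4, 3→5, 4→0, 5→1, 6→6, 7→2]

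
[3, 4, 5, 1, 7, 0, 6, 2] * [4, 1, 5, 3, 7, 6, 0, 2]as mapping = [0→3, 1→7, 2→6, 3→1, 4→2, 5→4, 6→0, 7→5]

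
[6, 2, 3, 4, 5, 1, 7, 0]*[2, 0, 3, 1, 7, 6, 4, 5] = [4, 3, 1, 7, 6, 0, 5, 2]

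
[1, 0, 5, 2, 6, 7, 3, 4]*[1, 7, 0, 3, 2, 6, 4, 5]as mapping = [0→7, 1→1, 2→6, 3→0, 4→4, 5→5, 6→3, 7→2]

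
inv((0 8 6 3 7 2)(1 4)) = (0 2 7 3 6 8)(1 4)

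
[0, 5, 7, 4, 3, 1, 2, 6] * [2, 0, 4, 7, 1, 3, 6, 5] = [2, 3, 5, 1, 7, 0, 4, 6]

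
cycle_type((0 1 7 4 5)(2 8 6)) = 3.5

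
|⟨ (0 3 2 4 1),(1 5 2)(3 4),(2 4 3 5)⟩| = 720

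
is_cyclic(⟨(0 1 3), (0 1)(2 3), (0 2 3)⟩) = no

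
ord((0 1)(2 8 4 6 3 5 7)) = 14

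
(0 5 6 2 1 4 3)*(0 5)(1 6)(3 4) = (1 3 5)(2 6)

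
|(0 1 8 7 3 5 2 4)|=8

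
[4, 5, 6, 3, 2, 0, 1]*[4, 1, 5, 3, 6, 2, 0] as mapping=[0→6, 1→2, 2→0, 3→3, 4→5, 5→4, 6→1] 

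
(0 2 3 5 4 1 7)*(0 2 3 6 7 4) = (0 3 5) (1 4) (2 6 7) 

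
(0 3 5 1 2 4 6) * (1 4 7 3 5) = (0 5 4 6)(1 2 7 3)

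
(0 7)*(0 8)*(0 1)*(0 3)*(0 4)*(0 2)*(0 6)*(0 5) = (0 7 8 1 3 4 2 6 5)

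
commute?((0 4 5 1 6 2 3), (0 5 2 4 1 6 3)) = no:(0 4 5 1 6 2 3)*(0 5 2 4 1 6 3) = (0 1 3 5 6 4 2), (0 5 2 4 1 6 3)*(0 4 5 1 6 2 3) = (0 1 2 5 3 4 6)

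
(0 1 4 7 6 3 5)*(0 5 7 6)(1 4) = (0 4 6 3 7)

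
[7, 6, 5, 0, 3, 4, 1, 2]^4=[4, 1, 0, 5, 2, 7, 6, 3]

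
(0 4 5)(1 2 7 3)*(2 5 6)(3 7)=(0 4 6 2 3 1 5)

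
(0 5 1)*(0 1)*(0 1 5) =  (1 5)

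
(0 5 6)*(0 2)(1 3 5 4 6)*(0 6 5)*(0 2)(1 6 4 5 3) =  (0 5 6)(2 4 3)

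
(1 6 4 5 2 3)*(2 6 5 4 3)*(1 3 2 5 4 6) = (1 4 6 2 5)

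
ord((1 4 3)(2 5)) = 6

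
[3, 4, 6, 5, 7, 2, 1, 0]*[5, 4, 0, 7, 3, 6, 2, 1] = [7, 3, 2, 6, 1, 0, 4, 5]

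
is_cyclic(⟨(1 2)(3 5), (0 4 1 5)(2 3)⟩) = no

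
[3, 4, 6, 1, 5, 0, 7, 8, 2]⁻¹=[5, 3, 8, 0, 1, 4, 2, 6, 7]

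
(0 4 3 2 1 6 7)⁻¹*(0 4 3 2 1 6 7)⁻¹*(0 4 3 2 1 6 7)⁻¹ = (0 1 4 6 3 7 2)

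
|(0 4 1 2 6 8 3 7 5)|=9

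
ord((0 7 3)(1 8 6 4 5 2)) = 6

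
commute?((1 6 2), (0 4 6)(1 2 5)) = no:(1 6 2) * (0 4 6)(1 2 5) = (0 4 6 5 1), (0 4 6)(1 2 5) * (1 6 2) = (0 4 2 5 6)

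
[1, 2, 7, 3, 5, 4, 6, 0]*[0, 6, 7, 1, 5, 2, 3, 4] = [6, 7, 4, 1, 2, 5, 3, 0]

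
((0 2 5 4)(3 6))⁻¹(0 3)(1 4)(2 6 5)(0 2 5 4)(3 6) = (0 1)(2 6)(3 4 5)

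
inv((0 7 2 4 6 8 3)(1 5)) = (0 3 8 6 4 2 7)(1 5)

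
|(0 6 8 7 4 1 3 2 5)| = 9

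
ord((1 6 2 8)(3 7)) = 4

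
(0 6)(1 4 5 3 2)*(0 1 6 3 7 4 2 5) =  (0 3 5 7 4)(1 2 6)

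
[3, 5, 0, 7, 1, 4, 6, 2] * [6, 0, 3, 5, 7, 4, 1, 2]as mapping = [0→5, 1→4, 2→6, 3→2, 4→0, 5→7, 6→1, 7→3]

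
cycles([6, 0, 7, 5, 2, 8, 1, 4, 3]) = (0 6 1)(2 7 4)(3 5 8)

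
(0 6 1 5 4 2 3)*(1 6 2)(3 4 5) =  (0 2 4 1 3)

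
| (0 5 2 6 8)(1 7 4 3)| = 20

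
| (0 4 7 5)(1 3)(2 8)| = 4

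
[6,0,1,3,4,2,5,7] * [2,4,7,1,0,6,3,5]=[3,2,4,1,0,7,6,5]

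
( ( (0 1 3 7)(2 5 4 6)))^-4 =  ()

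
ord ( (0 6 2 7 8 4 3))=7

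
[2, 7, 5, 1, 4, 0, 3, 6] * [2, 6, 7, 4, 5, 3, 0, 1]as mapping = [0→7, 1→1, 2→3, 3→6, 4→5, 5→2, 6→4, 7→0]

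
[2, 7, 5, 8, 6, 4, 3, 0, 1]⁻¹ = [7, 8, 0, 6, 5, 2, 4, 1, 3]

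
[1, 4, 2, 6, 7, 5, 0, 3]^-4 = [4, 7, 2, 0, 3, 5, 1, 6]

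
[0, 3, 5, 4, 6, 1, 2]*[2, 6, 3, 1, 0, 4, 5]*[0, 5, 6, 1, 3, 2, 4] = [6, 5, 3, 0, 2, 4, 1]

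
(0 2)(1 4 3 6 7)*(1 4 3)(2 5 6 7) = (0 5 6 2)(1 3 7 4)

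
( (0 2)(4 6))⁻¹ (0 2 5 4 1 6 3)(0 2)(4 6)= (0 5 6 1 4 3 2)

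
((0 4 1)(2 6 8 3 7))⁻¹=(0 1 4)(2 7 3 8 6)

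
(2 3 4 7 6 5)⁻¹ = (2 5 6 7 4 3)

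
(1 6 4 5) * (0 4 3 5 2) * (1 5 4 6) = (0 6 3 4 2)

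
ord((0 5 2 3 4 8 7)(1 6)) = 14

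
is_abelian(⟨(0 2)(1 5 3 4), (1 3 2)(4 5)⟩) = no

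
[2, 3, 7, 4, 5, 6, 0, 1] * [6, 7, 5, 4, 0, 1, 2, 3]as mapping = [0→5, 1→4, 2→3, 3→0, 4→1, 5→2, 6→6, 7→7]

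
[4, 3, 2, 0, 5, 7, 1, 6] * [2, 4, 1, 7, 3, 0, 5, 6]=[3, 7, 1, 2, 0, 6, 4, 5]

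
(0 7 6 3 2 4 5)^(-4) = (0 3 5 6 4 7 2)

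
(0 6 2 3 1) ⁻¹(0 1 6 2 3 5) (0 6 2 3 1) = (0 2 3 1 5 6) 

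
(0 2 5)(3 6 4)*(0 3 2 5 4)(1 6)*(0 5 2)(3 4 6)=(0 2 6 5 4)(1 3)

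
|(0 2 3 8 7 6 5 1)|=8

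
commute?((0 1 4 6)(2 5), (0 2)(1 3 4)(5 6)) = no:(0 1 4 6)(2 5) * (0 2)(1 3 4)(5 6) = (0 3 4 5)(2 6), (0 2)(1 3 4)(5 6) * (0 1 4 6)(2 5) = (0 5)(1 3 6 2)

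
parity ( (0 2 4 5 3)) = even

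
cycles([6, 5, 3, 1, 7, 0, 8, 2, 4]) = (0 6 8 4 7 2 3 1 5)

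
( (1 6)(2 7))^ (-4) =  ()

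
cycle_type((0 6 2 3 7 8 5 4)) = 8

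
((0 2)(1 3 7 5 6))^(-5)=(0 2)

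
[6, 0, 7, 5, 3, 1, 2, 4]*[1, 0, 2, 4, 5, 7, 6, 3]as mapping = [0→6, 1→1, 2→3, 3→7, 4→4, 5→0, 6→2, 7→5]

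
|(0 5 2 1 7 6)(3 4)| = 6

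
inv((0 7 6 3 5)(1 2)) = (0 5 3 6 7)(1 2)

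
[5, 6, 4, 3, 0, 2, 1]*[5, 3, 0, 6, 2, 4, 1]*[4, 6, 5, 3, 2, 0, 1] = [2, 6, 5, 1, 0, 4, 3]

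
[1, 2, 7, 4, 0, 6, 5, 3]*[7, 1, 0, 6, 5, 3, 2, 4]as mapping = [0→1, 1→0, 2→4, 3→5, 4→7, 5→2, 6→3, 7→6]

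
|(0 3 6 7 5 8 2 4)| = 8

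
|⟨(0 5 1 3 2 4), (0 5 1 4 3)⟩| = 120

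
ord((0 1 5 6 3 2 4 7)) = 8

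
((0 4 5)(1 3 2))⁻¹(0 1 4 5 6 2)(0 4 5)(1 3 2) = (0 6 1 4 3 5)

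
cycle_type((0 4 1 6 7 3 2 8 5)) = 9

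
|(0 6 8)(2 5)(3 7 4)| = 6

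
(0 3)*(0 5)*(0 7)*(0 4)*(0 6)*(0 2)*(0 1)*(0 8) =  (0 3 5 7 4 6 2 1 8)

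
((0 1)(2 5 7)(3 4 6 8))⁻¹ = (0 1)(2 7 5)(3 8 6 4)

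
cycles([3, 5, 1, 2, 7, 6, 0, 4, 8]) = (0 3 2 1 5 6)(4 7)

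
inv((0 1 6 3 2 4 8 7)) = (0 7 8 4 2 3 6 1)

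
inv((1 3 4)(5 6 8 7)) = (1 4 3)(5 7 8 6)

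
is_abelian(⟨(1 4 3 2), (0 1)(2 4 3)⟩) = no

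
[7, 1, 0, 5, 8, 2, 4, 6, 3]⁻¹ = [2, 1, 5, 8, 6, 3, 7, 0, 4]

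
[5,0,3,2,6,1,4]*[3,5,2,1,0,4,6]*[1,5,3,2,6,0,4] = [6,2,5,3,4,0,1]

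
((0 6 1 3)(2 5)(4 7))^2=(0 1)(3 6)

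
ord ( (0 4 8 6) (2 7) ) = 4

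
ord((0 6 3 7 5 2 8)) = 7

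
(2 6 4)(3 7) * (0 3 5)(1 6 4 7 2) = (0 3 2 4 1 6 7 5)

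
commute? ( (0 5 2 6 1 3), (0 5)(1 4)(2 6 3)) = no: (0 5 2 6 1 3)*(0 5)(1 4)(2 6 3) = (1 2 3 5 6 4), (0 5)(1 4)(2 6 3)*(0 5 2 6 1 3) = (0 2 1 4 3 6)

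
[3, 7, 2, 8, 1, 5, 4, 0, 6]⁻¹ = [7, 4, 2, 0, 6, 5, 8, 1, 3]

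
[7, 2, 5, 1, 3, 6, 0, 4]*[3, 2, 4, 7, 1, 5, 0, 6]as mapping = [0→6, 1→4, 2→5, 3→2, 4→7, 5→0, 6→3, 7→1]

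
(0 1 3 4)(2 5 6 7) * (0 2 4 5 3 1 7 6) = (0 7 4 2 3 5)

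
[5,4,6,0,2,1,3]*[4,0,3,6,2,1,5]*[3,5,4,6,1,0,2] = [5,4,0,1,6,3,2]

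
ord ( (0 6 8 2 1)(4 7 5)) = 15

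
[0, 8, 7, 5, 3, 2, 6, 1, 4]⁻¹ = [0, 7, 5, 4, 8, 3, 6, 2, 1]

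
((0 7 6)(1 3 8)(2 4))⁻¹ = (0 6 7)(1 8 3)(2 4)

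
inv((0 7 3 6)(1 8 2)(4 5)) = (0 6 3 7)(1 2 8)(4 5)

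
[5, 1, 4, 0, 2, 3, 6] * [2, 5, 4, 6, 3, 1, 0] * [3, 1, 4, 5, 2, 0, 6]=[1, 0, 5, 4, 2, 6, 3]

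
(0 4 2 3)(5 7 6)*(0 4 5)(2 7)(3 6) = (0 5 2 6)(3 4 7)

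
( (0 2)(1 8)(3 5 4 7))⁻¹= (0 2)(1 8)(3 7 4 5)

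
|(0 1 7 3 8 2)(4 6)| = 6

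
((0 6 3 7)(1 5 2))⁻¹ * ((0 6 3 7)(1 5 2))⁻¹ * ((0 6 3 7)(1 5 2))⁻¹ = (0 6 3 7)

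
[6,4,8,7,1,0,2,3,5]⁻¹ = [5,4,6,7,1,8,0,3,2]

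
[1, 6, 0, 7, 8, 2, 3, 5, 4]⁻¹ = [2, 0, 5, 6, 8, 7, 1, 3, 4]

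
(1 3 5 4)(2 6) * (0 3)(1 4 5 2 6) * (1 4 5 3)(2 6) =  (0 1)(2 4 5 3 6)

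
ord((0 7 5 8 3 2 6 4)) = 8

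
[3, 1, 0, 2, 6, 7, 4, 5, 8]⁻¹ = [2, 1, 3, 0, 6, 7, 4, 5, 8]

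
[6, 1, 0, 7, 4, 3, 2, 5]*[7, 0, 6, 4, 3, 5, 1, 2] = [1, 0, 7, 2, 3, 4, 6, 5]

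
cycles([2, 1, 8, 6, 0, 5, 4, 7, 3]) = (0 2 8 3 6 4)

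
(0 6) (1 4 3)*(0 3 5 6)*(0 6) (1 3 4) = (0 6 4 5) 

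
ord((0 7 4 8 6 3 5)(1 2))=14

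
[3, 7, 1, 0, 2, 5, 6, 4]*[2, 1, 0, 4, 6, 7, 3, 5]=[4, 5, 1, 2, 0, 7, 3, 6]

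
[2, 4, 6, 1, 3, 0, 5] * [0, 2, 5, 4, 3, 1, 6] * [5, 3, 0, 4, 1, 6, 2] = [6, 4, 2, 0, 1, 5, 3]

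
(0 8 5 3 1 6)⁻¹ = (0 6 1 3 5 8)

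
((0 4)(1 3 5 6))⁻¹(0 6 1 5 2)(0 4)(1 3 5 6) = (1 3 6 2 4)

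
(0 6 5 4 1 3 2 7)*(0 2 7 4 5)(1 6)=(0 1 3 7 2 4 6)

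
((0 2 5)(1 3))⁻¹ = (0 5 2)(1 3)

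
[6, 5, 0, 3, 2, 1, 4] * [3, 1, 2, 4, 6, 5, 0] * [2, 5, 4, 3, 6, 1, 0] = [2, 1, 3, 6, 4, 5, 0]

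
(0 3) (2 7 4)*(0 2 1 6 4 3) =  (1 6 4) (2 7 3) 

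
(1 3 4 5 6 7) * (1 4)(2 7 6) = (1 3)(2 7 4 5)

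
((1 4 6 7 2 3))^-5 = (1 4 6 7 2 3)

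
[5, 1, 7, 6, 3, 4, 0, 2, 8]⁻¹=[6, 1, 7, 4, 5, 0, 3, 2, 8]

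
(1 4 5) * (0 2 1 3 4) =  (0 2 1)(3 4 5)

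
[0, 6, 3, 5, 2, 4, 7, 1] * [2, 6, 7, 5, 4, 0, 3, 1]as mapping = [0→2, 1→3, 2→5, 3→0, 4→7, 5→4, 6→1, 7→6]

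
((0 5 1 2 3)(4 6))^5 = (4 6)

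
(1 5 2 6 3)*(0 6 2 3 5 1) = (0 6 5 3)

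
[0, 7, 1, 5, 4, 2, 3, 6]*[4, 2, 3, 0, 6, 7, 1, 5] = [4, 5, 2, 7, 6, 3, 0, 1]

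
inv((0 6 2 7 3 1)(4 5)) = (0 1 3 7 2 6)(4 5)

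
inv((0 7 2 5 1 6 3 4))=(0 4 3 6 1 5 2 7)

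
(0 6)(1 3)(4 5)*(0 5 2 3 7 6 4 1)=(0 4 2 3)(1 7 6 5)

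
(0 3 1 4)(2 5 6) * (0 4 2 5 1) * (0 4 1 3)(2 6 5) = (1 6 2 3 4)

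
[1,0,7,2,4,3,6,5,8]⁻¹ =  [1,0,3,5,4,7,6,2,8]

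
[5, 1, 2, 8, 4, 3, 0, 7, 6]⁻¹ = [6, 1, 2, 5, 4, 0, 8, 7, 3]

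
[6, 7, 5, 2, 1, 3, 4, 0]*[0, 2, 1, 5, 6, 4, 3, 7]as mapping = [0→3, 1→7, 2→4, 3→1, 4→2, 5→5, 6→6, 7→0]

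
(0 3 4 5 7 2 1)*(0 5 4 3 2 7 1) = (0 2)(1 5)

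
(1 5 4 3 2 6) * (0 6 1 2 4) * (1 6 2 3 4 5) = (0 2 6 3 5) 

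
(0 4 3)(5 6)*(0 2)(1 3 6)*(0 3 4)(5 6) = (1 4 5)(2 3)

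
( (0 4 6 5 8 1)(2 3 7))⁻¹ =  (0 1 8 5 6 4)(2 7 3)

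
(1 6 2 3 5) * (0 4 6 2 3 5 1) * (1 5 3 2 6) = (0 4 1 6 2 3 5)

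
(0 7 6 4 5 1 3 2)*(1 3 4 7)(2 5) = (0 1 4 2)(3 5)(6 7)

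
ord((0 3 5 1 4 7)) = 6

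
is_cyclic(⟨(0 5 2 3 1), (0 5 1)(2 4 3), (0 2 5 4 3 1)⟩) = no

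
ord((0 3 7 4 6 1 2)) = 7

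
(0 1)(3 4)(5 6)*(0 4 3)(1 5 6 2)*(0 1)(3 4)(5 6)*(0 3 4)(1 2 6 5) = (0 5 6 1 4 2 3)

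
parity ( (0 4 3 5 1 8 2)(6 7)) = odd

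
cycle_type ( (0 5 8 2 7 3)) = 6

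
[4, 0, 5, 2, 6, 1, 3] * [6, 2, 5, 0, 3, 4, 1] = [3, 6, 4, 5, 1, 2, 0]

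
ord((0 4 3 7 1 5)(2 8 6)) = 6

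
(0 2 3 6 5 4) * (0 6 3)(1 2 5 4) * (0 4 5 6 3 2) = (0 6 5 1)(2 4 3)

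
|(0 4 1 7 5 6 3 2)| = 8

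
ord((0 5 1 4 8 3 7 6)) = 8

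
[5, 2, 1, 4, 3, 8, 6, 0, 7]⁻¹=[7, 2, 1, 4, 3, 0, 6, 8, 5]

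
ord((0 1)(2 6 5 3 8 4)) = 6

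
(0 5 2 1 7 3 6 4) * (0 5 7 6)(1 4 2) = (0 7 3)(1 6 2 4 5)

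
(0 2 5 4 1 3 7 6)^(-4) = (0 1)(2 3)(4 6)(5 7)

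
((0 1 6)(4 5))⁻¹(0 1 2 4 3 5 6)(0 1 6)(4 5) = (0 1 6 2 5 3 4)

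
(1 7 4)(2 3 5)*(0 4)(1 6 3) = (0 4 6 3 5 2 1 7)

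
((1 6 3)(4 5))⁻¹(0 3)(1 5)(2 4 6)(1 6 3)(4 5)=(0 1)(2 5 3)(4 6)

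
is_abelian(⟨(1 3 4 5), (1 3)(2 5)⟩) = no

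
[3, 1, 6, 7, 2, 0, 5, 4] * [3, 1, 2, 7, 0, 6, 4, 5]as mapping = [0→7, 1→1, 2→4, 3→5, 4→2, 5→3, 6→6, 7→0]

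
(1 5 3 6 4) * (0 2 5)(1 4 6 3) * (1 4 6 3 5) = (0 2 1)(3 5 4 6)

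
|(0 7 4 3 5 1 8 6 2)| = 9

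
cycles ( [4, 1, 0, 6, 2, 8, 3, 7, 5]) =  (0 4 2)(3 6)(5 8)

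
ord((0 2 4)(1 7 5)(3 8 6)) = 3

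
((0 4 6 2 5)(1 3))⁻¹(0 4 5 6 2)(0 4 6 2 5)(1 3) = (0 2 5 4 6)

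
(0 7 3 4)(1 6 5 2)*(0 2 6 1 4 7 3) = (0 3 7)(2 4)(5 6)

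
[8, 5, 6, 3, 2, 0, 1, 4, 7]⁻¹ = [5, 6, 4, 3, 7, 1, 2, 8, 0]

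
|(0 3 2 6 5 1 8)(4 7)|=14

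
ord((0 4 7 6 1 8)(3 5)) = 6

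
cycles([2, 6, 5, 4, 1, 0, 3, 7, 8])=(0 2 5)(1 6 3 4)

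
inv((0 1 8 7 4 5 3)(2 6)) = (0 3 5 4 7 8 1)(2 6)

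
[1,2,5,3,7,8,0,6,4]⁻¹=[6,0,1,3,8,2,7,4,5]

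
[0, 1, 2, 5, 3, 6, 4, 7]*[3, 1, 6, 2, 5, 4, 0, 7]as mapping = [0→3, 1→1, 2→6, 3→4, 4→2, 5→0, 6→5, 7→7]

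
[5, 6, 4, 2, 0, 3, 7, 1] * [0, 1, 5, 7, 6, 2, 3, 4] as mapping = [0→2, 1→3, 2→6, 3→5, 4→0, 5→7, 6→4, 7→1] 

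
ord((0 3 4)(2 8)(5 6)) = 6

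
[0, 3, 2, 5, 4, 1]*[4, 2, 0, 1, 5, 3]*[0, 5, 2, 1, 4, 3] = [4, 5, 0, 1, 3, 2]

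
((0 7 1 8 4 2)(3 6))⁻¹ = (0 2 4 8 1 7)(3 6)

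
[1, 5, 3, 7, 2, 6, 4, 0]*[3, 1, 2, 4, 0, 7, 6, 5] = [1, 7, 4, 5, 2, 6, 0, 3]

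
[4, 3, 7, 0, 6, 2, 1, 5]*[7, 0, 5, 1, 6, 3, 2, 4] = [6, 1, 4, 7, 2, 5, 0, 3]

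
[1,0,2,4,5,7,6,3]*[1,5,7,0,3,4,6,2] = [5,1,7,3,4,2,6,0]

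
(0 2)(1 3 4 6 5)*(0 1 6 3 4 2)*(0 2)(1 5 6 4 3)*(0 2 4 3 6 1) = (0 4)(1 6)(2 5 3)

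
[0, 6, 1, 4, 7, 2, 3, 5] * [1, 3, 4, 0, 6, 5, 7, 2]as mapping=[0→1, 1→7, 2→3, 3→6, 4→2, 5→4, 6→0, 7→5]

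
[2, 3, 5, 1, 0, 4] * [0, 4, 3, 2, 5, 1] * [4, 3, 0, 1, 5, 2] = [1, 0, 3, 5, 4, 2] 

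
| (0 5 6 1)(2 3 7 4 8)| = 20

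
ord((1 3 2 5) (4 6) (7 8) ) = 4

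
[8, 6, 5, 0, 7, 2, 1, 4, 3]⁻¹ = [3, 6, 5, 8, 7, 2, 1, 4, 0]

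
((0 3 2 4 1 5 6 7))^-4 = (0 1)(2 6)(3 5)(4 7)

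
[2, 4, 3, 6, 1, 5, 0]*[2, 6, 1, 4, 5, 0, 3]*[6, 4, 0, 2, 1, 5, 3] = [4, 5, 1, 2, 3, 6, 0]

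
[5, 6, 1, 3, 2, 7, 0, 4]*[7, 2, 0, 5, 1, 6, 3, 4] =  [6, 3, 2, 5, 0, 4, 7, 1]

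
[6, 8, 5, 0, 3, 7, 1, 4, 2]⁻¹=[3, 6, 8, 4, 7, 2, 0, 5, 1]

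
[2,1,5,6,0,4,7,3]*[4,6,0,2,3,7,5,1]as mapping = [0→0,1→6,2→7,3→5,4→4,5→3,6→1,7→2]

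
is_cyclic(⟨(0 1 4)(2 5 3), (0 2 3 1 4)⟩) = no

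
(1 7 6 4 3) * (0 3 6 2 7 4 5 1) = (0 3)(1 4 6 5)(2 7)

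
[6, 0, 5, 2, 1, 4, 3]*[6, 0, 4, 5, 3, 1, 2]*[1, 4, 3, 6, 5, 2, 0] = [3, 0, 4, 5, 1, 6, 2]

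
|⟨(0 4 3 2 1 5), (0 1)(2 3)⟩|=720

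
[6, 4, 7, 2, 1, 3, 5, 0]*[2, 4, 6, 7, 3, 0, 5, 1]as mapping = [0→5, 1→3, 2→1, 3→6, 4→4, 5→7, 6→0, 7→2]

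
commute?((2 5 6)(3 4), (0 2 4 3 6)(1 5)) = no:(2 5 6)(3 4) * (0 2 4 3 6)(1 5) = (0 2 1 5)(4 6), (0 2 4 3 6)(1 5) * (2 5 6)(3 4) = (0 5 1 6)(2 3)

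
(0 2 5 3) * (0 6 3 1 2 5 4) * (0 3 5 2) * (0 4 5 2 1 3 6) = (0 1 4 6 2 5 3)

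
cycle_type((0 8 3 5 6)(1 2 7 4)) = 4.5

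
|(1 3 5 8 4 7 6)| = 7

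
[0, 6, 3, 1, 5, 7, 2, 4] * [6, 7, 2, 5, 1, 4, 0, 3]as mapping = [0→6, 1→0, 2→5, 3→7, 4→4, 5→3, 6→2, 7→1]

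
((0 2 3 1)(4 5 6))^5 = (0 2 3 1)(4 6 5)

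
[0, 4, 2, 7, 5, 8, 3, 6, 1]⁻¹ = [0, 8, 2, 6, 1, 4, 7, 3, 5]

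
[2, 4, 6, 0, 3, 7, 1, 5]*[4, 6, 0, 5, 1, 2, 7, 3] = [0, 1, 7, 4, 5, 3, 6, 2]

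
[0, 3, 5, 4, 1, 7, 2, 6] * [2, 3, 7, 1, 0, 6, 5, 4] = [2, 1, 6, 0, 3, 4, 7, 5]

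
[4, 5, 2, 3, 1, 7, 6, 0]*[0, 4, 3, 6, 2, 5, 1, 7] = [2, 5, 3, 6, 4, 7, 1, 0]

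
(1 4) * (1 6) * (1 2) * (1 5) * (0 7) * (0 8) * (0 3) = (0 7 8 3)(1 4 6 2 5)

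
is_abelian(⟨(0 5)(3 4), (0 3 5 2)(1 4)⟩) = no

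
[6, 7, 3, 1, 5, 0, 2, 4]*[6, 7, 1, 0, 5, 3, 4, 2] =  [4, 2, 0, 7, 3, 6, 1, 5]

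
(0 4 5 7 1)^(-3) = (0 5 1 4 7)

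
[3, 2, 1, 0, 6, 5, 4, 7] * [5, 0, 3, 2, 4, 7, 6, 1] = [2, 3, 0, 5, 6, 7, 4, 1]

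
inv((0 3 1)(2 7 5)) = (0 1 3)(2 5 7)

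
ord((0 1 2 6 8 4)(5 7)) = 6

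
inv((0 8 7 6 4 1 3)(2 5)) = (0 3 1 4 6 7 8)(2 5)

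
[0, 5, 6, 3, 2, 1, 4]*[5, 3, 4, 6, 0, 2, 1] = [5, 2, 1, 6, 4, 3, 0]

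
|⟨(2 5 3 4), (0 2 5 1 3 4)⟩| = 48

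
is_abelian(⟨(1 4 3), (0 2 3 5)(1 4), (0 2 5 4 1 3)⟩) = no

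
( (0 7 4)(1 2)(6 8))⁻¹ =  (0 4 7)(1 2)(6 8)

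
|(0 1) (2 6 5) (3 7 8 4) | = 12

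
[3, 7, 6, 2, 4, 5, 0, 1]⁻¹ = [6, 7, 3, 0, 4, 5, 2, 1]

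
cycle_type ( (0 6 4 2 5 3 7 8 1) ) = 9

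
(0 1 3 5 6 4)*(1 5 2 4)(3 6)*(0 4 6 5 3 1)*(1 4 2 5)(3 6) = (0 6)(2 3 5 4)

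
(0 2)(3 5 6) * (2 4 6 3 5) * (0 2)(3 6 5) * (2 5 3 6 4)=(0 2 5 4 3)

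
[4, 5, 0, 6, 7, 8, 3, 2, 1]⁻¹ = [2, 8, 7, 6, 0, 1, 3, 4, 5]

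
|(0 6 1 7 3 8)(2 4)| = 6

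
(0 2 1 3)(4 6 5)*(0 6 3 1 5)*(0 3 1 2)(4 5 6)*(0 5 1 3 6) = (0 5 1 2)(3 4)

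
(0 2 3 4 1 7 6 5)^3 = (0 4 6 2 1 5 3 7)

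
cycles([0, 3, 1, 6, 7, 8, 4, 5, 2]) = (1 3 6 4 7 5 8 2)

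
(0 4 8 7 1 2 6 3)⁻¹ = (0 3 6 2 1 7 8 4)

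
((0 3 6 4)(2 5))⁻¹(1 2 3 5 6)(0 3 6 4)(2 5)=(1 5 6 2 4)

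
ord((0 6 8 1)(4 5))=4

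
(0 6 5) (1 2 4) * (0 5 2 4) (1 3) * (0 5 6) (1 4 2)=(1 2 5 6) (3 4) 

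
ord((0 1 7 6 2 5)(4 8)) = 6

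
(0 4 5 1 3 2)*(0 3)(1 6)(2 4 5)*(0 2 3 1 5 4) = (0 4 3)(1 2)(5 6)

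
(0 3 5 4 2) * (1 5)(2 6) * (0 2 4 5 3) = (1 3)(4 6)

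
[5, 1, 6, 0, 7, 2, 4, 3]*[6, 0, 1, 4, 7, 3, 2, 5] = [3, 0, 2, 6, 5, 1, 7, 4]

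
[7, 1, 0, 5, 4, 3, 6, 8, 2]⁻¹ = [2, 1, 8, 5, 4, 3, 6, 0, 7]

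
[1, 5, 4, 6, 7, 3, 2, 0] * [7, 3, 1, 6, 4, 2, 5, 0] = [3, 2, 4, 5, 0, 6, 1, 7]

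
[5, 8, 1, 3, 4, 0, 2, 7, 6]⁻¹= [5, 2, 6, 3, 4, 0, 8, 7, 1]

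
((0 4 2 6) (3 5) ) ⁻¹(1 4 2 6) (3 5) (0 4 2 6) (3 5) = (0 1 2 6) (3 5) 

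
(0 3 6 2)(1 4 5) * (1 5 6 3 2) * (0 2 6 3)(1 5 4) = (0 6 5 4 3)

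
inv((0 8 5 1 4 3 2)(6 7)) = (0 2 3 4 1 5 8)(6 7)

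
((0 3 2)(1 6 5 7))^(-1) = (0 2 3)(1 7 5 6)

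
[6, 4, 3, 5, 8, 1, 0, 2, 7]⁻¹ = [6, 5, 7, 2, 1, 3, 0, 8, 4]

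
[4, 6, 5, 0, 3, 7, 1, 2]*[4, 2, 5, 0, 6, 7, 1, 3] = [6, 1, 7, 4, 0, 3, 2, 5]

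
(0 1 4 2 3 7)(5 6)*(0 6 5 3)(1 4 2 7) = (0 4 7 6 3 1 2)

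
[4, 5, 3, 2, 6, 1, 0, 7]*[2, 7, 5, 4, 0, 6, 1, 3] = [0, 6, 4, 5, 1, 7, 2, 3]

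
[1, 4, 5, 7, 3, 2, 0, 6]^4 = [7, 6, 2, 1, 0, 5, 3, 4]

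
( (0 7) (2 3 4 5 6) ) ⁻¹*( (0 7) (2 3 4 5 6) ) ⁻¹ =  (2 5 3 6 4) 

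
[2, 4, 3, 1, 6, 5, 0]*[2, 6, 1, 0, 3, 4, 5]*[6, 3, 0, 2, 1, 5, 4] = [3, 2, 6, 4, 5, 1, 0]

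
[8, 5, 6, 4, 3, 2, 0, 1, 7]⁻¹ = [6, 7, 5, 4, 3, 1, 2, 8, 0]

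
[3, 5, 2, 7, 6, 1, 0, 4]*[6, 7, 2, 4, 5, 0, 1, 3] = [4, 0, 2, 3, 1, 7, 6, 5]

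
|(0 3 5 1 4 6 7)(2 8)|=14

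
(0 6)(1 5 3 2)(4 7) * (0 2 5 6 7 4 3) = (0 7 3 5)(1 6 2)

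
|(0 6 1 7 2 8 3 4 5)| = 9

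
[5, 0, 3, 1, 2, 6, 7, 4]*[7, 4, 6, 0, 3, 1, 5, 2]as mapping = [0→1, 1→7, 2→0, 3→4, 4→6, 5→5, 6→2, 7→3]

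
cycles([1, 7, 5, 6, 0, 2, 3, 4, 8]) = (0 1 7 4)(2 5)(3 6)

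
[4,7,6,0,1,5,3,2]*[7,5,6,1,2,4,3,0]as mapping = [0→2,1→0,2→3,3→7,4→5,5→4,6→1,7→6]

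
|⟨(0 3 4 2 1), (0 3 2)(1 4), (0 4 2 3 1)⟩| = 120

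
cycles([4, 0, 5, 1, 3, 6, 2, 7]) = (0 4 3 1)(2 5 6)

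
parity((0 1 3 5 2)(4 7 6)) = even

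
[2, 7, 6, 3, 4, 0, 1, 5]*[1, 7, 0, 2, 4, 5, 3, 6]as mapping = [0→0, 1→6, 2→3, 3→2, 4→4, 5→1, 6→7, 7→5]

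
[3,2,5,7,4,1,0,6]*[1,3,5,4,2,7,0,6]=[4,5,7,6,2,3,1,0]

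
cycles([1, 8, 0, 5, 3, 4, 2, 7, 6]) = (0 1 8 6 2)(3 5 4)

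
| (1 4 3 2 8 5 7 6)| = 8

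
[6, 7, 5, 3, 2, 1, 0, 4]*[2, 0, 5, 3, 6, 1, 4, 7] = [4, 7, 1, 3, 5, 0, 2, 6]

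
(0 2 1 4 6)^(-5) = ()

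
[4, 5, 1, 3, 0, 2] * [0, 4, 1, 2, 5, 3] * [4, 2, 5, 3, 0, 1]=[1, 3, 0, 5, 4, 2]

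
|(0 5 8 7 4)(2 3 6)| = 15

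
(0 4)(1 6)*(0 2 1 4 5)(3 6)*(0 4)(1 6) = (0 5 4 2 6)(1 3)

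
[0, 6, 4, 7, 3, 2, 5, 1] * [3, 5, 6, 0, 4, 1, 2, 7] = [3, 2, 4, 7, 0, 6, 1, 5]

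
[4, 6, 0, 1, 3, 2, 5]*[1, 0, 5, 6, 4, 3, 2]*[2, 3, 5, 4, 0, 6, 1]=[0, 5, 3, 2, 1, 6, 4]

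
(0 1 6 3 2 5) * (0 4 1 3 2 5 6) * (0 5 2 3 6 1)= (0 6 3 2 1 5 4)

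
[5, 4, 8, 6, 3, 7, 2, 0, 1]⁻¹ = [7, 8, 6, 4, 1, 0, 3, 5, 2]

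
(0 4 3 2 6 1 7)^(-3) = (0 6 4 1 3 7 2)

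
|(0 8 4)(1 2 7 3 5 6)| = 6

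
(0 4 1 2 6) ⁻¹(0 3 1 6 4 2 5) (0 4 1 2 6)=(0 1 6 5 4 3 2) 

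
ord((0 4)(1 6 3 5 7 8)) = 6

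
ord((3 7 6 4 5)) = 5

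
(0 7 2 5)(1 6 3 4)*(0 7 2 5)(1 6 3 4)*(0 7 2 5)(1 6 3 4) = (0 5 2 7)(1 4 3 6)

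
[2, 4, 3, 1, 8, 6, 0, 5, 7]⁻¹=[6, 3, 0, 2, 1, 7, 5, 8, 4]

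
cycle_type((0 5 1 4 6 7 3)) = 7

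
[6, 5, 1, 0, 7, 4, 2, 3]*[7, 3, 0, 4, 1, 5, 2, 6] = [2, 5, 3, 7, 6, 1, 0, 4]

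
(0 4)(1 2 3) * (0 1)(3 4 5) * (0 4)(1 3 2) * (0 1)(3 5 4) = (0 4 5 2 1)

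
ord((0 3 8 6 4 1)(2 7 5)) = 6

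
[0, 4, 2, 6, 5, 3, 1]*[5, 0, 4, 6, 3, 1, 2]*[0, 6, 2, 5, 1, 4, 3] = [4, 5, 1, 2, 6, 3, 0]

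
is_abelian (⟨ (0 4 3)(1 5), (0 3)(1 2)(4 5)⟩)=no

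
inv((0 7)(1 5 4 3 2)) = (0 7)(1 2 3 4 5)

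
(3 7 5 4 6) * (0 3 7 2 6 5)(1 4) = (0 3 2 6 7)(1 4 5)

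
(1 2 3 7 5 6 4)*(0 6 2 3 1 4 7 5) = (0 6 7)(1 3 5 2)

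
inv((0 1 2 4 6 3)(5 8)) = (0 3 6 4 2 1)(5 8)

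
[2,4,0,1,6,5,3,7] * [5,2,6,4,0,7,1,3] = [6,0,5,2,1,7,4,3]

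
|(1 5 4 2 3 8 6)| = 7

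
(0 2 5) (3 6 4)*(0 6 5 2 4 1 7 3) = (0 4) (1 7 3 5 6) 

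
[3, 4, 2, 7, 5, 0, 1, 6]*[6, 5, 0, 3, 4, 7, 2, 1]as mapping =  [0→3, 1→4, 2→0, 3→1, 4→7, 5→6, 6→5, 7→2]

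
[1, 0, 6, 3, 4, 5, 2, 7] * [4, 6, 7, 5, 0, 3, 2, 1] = [6, 4, 2, 5, 0, 3, 7, 1]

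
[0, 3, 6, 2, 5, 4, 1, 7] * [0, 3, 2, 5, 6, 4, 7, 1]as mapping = [0→0, 1→5, 2→7, 3→2, 4→4, 5→6, 6→3, 7→1]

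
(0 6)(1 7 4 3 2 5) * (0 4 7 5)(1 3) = (0 6 4 1 5 3 2)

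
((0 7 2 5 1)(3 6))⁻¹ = (0 1 5 2 7)(3 6)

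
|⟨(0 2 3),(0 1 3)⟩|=12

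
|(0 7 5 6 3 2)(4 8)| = 6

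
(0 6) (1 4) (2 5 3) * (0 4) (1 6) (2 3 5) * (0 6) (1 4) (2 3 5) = (0 4) (1 6) (2 3 5) 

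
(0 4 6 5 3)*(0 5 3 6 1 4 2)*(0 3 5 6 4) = (0 2 3 6 5 4 1) 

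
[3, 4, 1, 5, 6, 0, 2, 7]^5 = [5, 4, 1, 0, 6, 3, 2, 7]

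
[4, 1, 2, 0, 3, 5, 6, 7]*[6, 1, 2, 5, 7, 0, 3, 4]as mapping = [0→7, 1→1, 2→2, 3→6, 4→5, 5→0, 6→3, 7→4]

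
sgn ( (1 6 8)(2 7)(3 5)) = 1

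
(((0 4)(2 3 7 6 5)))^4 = (2 5 6 7 3)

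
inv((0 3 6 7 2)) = (0 2 7 6 3)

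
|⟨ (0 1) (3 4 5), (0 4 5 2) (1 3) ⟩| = 720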